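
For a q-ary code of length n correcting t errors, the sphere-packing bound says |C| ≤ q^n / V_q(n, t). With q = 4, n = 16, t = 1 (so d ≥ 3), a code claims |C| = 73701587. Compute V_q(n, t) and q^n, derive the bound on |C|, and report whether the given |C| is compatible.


V_q(n, t) = 49, q^n = 4294967296, Hamming bound = 87652393, |C| = 73701587 ≤ bound (satisfied).

Step 1: Compute V_q(n, t) = Σ_{j=0}^1 C(n, j) (q−1)^j.
  j = 0: C(16,0)·(3)^0 = 1·1 = 1.
  j = 1: C(16,1)·(3)^1 = 16·3 = 48.
  V_q(n, t) = 1 + 48 = 49.
Step 2: q^n = 4^16 = 4294967296.
Step 3: Hamming bound ⌊q^n / V_q(n,t)⌋ = ⌊4294967296/49⌋ = 87652393.
Step 4: Compare |C| = 73701587 to 87652393: satisfied.
The claimed |C| lies below the Hamming bound.


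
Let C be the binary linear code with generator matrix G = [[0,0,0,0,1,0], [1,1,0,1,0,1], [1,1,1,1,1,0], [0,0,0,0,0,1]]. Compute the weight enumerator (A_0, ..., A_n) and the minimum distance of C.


Weight distribution: A_0 = 1, A_1 = 3, A_2 = 3, A_3 = 2, A_4 = 3, A_5 = 3, A_6 = 1. Minimum distance d = 1.

Enumerate all 2^4 = 16 messages m ∈ F_2^4.
For each, compute codeword c = mG in F_2^6, then tally its weight.
  m = 0000 → c = 000000, weight = 0.
  m = 1000 → c = 000010, weight = 1.
  m = 0100 → c = 110101, weight = 4.
  m = 1100 → c = 110111, weight = 5.
  m = 0010 → c = 111110, weight = 5.
  m = 1010 → c = 111100, weight = 4.
  m = 0110 → c = 001011, weight = 3.
  m = 1110 → c = 001001, weight = 2.
  m = 0001 → c = 000001, weight = 1.
  m = 1001 → c = 000011, weight = 2.
  m = 0101 → c = 110100, weight = 3.
  m = 1101 → c = 110110, weight = 4.
  m = 0011 → c = 111111, weight = 6.
  m = 1011 → c = 111101, weight = 5.
  m = 0111 → c = 001010, weight = 2.
  m = 1111 → c = 001000, weight = 1.
Tally weights:
  weight 0: 1 codewords.
  weight 1: 3 codewords.
  weight 2: 3 codewords.
  weight 3: 2 codewords.
  weight 4: 3 codewords.
  weight 5: 3 codewords.
  weight 6: 1 codewords.
Minimum distance d = smallest w > 0 with A_w > 0 = 1.
Sanity: Σ A_w = 16 = 2^4 = 16 ✓.


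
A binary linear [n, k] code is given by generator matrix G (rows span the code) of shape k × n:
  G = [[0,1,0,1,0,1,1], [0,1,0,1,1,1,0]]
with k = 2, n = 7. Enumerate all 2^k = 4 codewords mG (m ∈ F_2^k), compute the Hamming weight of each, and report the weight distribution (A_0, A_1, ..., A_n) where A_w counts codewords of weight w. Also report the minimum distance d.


Weight distribution: A_0 = 1, A_2 = 1, A_4 = 2. Minimum distance d = 2.

Enumerate all 2^2 = 4 messages m ∈ F_2^2.
For each, compute codeword c = mG in F_2^7, then tally its weight.
  m = 00 → c = 0000000, weight = 0.
  m = 10 → c = 0101011, weight = 4.
  m = 01 → c = 0101110, weight = 4.
  m = 11 → c = 0000101, weight = 2.
Tally weights:
  weight 0: 1 codewords.
  weight 2: 1 codewords.
  weight 4: 2 codewords.
Minimum distance d = smallest w > 0 with A_w > 0 = 2.
Sanity: Σ A_w = 4 = 2^2 = 4 ✓.


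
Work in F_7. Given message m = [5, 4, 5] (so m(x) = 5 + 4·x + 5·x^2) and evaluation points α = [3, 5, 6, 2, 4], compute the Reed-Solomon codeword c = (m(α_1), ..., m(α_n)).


c = [6, 3, 6, 5, 3]

Message polynomial: m(x) = 5 + 4·x + 5·x^2 (mod 7).
For each evaluation point α_i, compute m(α_i) mod 7:
  α_1 = 3: Horner steps 5 → 5 → 6, so m(3) = 6.
  α_2 = 5: Horner steps 5 → 1 → 3, so m(5) = 3.
  α_3 = 6: Horner steps 5 → 6 → 6, so m(6) = 6.
  α_4 = 2: Horner steps 5 → 0 → 5, so m(2) = 5.
  α_5 = 4: Horner steps 5 → 3 → 3, so m(4) = 3.
Codeword c = [6, 3, 6, 5, 3] ∈ F_7^5.


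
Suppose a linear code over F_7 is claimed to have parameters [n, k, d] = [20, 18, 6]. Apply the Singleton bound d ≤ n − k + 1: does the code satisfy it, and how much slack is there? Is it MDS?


Singleton RHS = n − k + 1 = 3, slack = -3, bound violated (no such code; not MDS).

Singleton bound: d ≤ n − k + 1.
Here n = 20, k = 18, so n − k + 1 = 3.
Given d = 6, check d ≤ 3: NO.
Slack = (n − k + 1) − d = -3.
The slack is negative: d = 6 exceeds n − k + 1 = 3 by 3, so the Singleton bound is violated and no linear [20, 18, 6]_7 code can exist. In particular it is not MDS (MDS requires d = n − k + 1 exactly).
Description: the claimed parameters are [20, 18, 6]_7; such a code would be impossible (violates the Singleton bound).


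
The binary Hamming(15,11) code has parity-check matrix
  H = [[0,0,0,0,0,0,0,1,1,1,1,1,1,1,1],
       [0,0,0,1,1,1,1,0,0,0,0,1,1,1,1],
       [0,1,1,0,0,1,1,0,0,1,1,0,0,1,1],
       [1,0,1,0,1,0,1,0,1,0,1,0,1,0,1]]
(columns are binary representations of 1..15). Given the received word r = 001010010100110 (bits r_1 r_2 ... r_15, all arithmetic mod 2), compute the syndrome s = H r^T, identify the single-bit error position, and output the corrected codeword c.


s = (0, 1, 1, 1)^T, error position = 7, corrected codeword c = 001010110100110

Compute s = H r^T mod 2 one row at a time:
  s_1 = 1 + 0 + 1 + 0 + 0 + 1 + 1 + 0 = 4 ≡ 0 (mod 2).
  s_2 = 0 + 1 + 0 + 0 + 0 + 1 + 1 + 0 = 3 ≡ 1 (mod 2).
  s_3 = 0 + 1 + 0 + 0 + 1 + 0 + 1 + 0 = 3 ≡ 1 (mod 2).
  s_4 = 0 + 1 + 1 + 0 + 0 + 0 + 1 + 0 = 3 ≡ 1 (mod 2).
s = (0, 1, 1, 1)^T — this equals column 7 of H (binary 0111), so error is at position 7.
Correct: flip bit 7 of r = 001010010100110 to get c = 001010110100110.


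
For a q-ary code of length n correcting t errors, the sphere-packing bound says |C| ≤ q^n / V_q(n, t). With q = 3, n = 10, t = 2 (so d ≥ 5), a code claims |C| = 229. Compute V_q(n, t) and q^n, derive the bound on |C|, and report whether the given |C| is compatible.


V_q(n, t) = 201, q^n = 59049, Hamming bound = 293, |C| = 229 ≤ bound (satisfied).

Step 1: Compute V_q(n, t) = Σ_{j=0}^2 C(n, j) (q−1)^j.
  j = 0: C(10,0)·(2)^0 = 1·1 = 1.
  j = 1: C(10,1)·(2)^1 = 10·2 = 20.
  j = 2: C(10,2)·(2)^2 = 45·4 = 180.
  V_q(n, t) = 1 + 20 + 180 = 201.
Step 2: q^n = 3^10 = 59049.
Step 3: Hamming bound ⌊q^n / V_q(n,t)⌋ = ⌊59049/201⌋ = 293.
Step 4: Compare |C| = 229 to 293: satisfied.
The claimed |C| lies below the Hamming bound.


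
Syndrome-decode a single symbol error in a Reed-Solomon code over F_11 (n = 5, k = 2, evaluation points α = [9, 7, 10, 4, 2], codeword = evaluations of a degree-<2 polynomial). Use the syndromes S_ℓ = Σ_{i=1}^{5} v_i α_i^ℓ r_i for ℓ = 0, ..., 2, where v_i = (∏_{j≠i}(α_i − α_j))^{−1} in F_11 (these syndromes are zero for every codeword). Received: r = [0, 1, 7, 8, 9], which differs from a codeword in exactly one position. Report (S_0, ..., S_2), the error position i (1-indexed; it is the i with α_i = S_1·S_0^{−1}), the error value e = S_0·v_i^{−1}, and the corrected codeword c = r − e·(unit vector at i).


S = (2, 9, 2), error at position 3, error magnitude e = 2, c = [0, 1, 5, 8, 9].

Step 1: column multipliers v_i = (∏_{j≠i}(α_i − α_j))^{−1} mod 11.
  i = 1 (α = 9): (9−7)(9−10)(9−4)(9−2) = 2·(−1)·5·7 = −70 ≡ 7, so v_1 = 7^{−1} = 8 (mod 11).
  i = 2 (α = 7): (7−9)(7−10)(7−4)(7−2) = (−2)·(−3)·3·5 = 90 ≡ 2, so v_2 = 2^{−1} = 6 (mod 11).
  i = 3 (α = 10): (10−9)(10−7)(10−4)(10−2) = 1·3·6·8 = 144 ≡ 1, so v_3 = 1^{−1} = 1 (mod 11).
  i = 4 (α = 4): (4−9)(4−7)(4−10)(4−2) = (−5)·(−3)·(−6)·2 = −180 ≡ 7, so v_4 = 7^{−1} = 8 (mod 11).
  i = 5 (α = 2): (2−9)(2−7)(2−10)(2−4) = (−7)·(−5)·(−8)·(−2) = 560 ≡ 10, so v_5 = 10^{−1} = 10 (mod 11).
  v = [8, 6, 1, 8, 10].
Step 2: syndromes of r = [0, 1, 7, 8, 9] (all sums mod 11).
  S_0 = Σ v_i r_i = 8·0 + 6·1 + 1·7 + 8·8 + 10·9 = 167 ≡ 2.
  S_1 = Σ v_i α_i r_i = 8·9·0 + 6·7·1 + 1·10·7 + 8·4·8 + 10·2·9 = 548 ≡ 9.
  α_i^2 mod 11 = [4, 5, 1, 5, 4].
  S_2 = Σ v_i α_i^2 r_i = 8·4·0 + 6·5·1 + 1·1·7 + 8·5·8 + 10·4·9 = 717 ≡ 2.
  S = (2, 9, 2) ≠ 0, so r is not a codeword (an error is present).
Step 3: locate the error. For a single error e at position i, S_ℓ = v_i·e·α_i^ℓ, so α_err = S_1/S_0.
  S_0^{−1} = 2^{−1} = 6 (mod 11), so α_err = 9·6 = 54 ≡ 10 = α_3. Error position i = 3.
  Consistency check: S_2/S_1 = 2·5 = 10 ≡ 10 = α_err ✓ (single-error assumption holds).
Step 4: error magnitude e = S_0/v_3 = S_0·∏_{j≠3}(α_3 − α_j) = 2·1 = 2 ≡ 2 (mod 11).
Step 5: correct position 3: c_3 = r_3 − e = 7 − 2 ≡ 5 (mod 11). Hence c = [0, 1, 5, 8, 9].
  Check: interpolating c through the α_i gives m(x) = 10 + 5·x (degree < 2) with m(α_i) = c_i for every i, so c is indeed a codeword.


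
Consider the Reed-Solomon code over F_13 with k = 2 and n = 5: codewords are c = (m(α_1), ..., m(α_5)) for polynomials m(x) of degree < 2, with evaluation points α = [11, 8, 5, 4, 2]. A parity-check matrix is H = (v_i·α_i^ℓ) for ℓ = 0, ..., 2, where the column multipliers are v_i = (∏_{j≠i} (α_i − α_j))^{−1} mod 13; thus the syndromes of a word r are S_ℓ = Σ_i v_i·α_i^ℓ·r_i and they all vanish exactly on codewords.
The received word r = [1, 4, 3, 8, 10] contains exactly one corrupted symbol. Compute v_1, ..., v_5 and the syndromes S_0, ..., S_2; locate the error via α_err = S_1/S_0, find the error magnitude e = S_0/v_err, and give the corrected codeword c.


S = (11, 3, 2), error at position 3, error magnitude e = 9, c = [1, 4, 7, 8, 10].

Step 1: column multipliers v_i = (∏_{j≠i}(α_i − α_j))^{−1} mod 13.
  i = 1 (α = 11): (11−8)(11−5)(11−4)(11−2) = 3·6·7·9 = 1134 ≡ 3, so v_1 = 3^{−1} = 9 (mod 13).
  i = 2 (α = 8): (8−11)(8−5)(8−4)(8−2) = (−3)·3·4·6 = −216 ≡ 5, so v_2 = 5^{−1} = 8 (mod 13).
  i = 3 (α = 5): (5−11)(5−8)(5−4)(5−2) = (−6)·(−3)·1·3 = 54 ≡ 2, so v_3 = 2^{−1} = 7 (mod 13).
  i = 4 (α = 4): (4−11)(4−8)(4−5)(4−2) = (−7)·(−4)·(−1)·2 = −56 ≡ 9, so v_4 = 9^{−1} = 3 (mod 13).
  i = 5 (α = 2): (2−11)(2−8)(2−5)(2−4) = (−9)·(−6)·(−3)·(−2) = 324 ≡ 12, so v_5 = 12^{−1} = 12 (mod 13).
  v = [9, 8, 7, 3, 12].
Step 2: syndromes of r = [1, 4, 3, 8, 10] (all sums mod 13).
  S_0 = Σ v_i r_i = 9·1 + 8·4 + 7·3 + 3·8 + 12·10 = 206 ≡ 11.
  S_1 = Σ v_i α_i r_i = 9·11·1 + 8·8·4 + 7·5·3 + 3·4·8 + 12·2·10 = 796 ≡ 3.
  α_i^2 mod 13 = [4, 12, 12, 3, 4].
  S_2 = Σ v_i α_i^2 r_i = 9·4·1 + 8·12·4 + 7·12·3 + 3·3·8 + 12·4·10 = 1224 ≡ 2.
  S = (11, 3, 2) ≠ 0, so r is not a codeword (an error is present).
Step 3: locate the error. For a single error e at position i, S_ℓ = v_i·e·α_i^ℓ, so α_err = S_1/S_0.
  S_0^{−1} = 11^{−1} = 6 (mod 13), so α_err = 3·6 = 18 ≡ 5 = α_3. Error position i = 3.
  Consistency check: S_2/S_1 = 2·9 = 18 ≡ 5 = α_err ✓ (single-error assumption holds).
Step 4: error magnitude e = S_0/v_3 = S_0·∏_{j≠3}(α_3 − α_j) = 11·2 = 22 ≡ 9 (mod 13).
Step 5: correct position 3: c_3 = r_3 − e = 3 − 9 ≡ 7 (mod 13). Hence c = [1, 4, 7, 8, 10].
  Check: interpolating c through the α_i gives m(x) = 12 + 12·x (degree < 2) with m(α_i) = c_i for every i, so c is indeed a codeword.


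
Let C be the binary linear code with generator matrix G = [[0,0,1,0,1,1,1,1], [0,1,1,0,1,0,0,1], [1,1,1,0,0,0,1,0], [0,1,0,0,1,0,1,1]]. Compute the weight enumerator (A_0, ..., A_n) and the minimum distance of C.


Weight distribution: A_0 = 1, A_2 = 2, A_3 = 5, A_4 = 5, A_5 = 2, A_7 = 1. Minimum distance d = 2.

Enumerate all 2^4 = 16 messages m ∈ F_2^4.
For each, compute codeword c = mG in F_2^8, then tally its weight.
  m = 0000 → c = 00000000, weight = 0.
  m = 1000 → c = 00101111, weight = 5.
  m = 0100 → c = 01101001, weight = 4.
  m = 1100 → c = 01000110, weight = 3.
  m = 0010 → c = 11100010, weight = 4.
  m = 1010 → c = 11001101, weight = 5.
  m = 0110 → c = 10001011, weight = 4.
  m = 1110 → c = 10100100, weight = 3.
  m = 0001 → c = 01001011, weight = 4.
  m = 1001 → c = 01100100, weight = 3.
  m = 0101 → c = 00100010, weight = 2.
  m = 1101 → c = 00001101, weight = 3.
  m = 0011 → c = 10101001, weight = 4.
  m = 1011 → c = 10000110, weight = 3.
  m = 0111 → c = 11000000, weight = 2.
  m = 1111 → c = 11101111, weight = 7.
Tally weights:
  weight 0: 1 codewords.
  weight 2: 2 codewords.
  weight 3: 5 codewords.
  weight 4: 5 codewords.
  weight 5: 2 codewords.
  weight 7: 1 codewords.
Minimum distance d = smallest w > 0 with A_w > 0 = 2.
Sanity: Σ A_w = 16 = 2^4 = 16 ✓.


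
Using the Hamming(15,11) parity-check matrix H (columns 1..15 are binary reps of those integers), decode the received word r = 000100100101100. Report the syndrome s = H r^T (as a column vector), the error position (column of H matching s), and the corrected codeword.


s = (1, 0, 0, 0)^T, error position = 8, corrected codeword c = 000100110101100

Compute s = H r^T mod 2 one row at a time:
  s_1 = 0 + 0 + 1 + 0 + 1 + 1 + 0 + 0 = 3 ≡ 1 (mod 2).
  s_2 = 1 + 0 + 0 + 1 + 1 + 1 + 0 + 0 = 4 ≡ 0 (mod 2).
  s_3 = 0 + 0 + 0 + 1 + 1 + 0 + 0 + 0 = 2 ≡ 0 (mod 2).
  s_4 = 0 + 0 + 0 + 1 + 0 + 0 + 1 + 0 = 2 ≡ 0 (mod 2).
s = (1, 0, 0, 0)^T — this equals column 8 of H (binary 1000), so error is at position 8.
Correct: flip bit 8 of r = 000100100101100 to get c = 000100110101100.


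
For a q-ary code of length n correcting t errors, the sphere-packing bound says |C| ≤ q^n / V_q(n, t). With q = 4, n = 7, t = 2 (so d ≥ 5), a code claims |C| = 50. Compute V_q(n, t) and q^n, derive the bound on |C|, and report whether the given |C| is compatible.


V_q(n, t) = 211, q^n = 16384, Hamming bound = 77, |C| = 50 ≤ bound (satisfied).

Step 1: Compute V_q(n, t) = Σ_{j=0}^2 C(n, j) (q−1)^j.
  j = 0: C(7,0)·(3)^0 = 1·1 = 1.
  j = 1: C(7,1)·(3)^1 = 7·3 = 21.
  j = 2: C(7,2)·(3)^2 = 21·9 = 189.
  V_q(n, t) = 1 + 21 + 189 = 211.
Step 2: q^n = 4^7 = 16384.
Step 3: Hamming bound ⌊q^n / V_q(n,t)⌋ = ⌊16384/211⌋ = 77.
Step 4: Compare |C| = 50 to 77: satisfied.
The claimed |C| lies below the Hamming bound.


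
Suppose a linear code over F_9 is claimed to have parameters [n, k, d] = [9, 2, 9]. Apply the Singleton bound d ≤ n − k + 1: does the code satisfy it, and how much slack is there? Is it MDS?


Singleton RHS = n − k + 1 = 8, slack = -1, bound violated (no such code; not MDS).

Singleton bound: d ≤ n − k + 1.
Here n = 9, k = 2, so n − k + 1 = 8.
Given d = 9, check d ≤ 8: NO.
Slack = (n − k + 1) − d = -1.
The slack is negative: d = 9 exceeds n − k + 1 = 8 by 1, so the Singleton bound is violated and no linear [9, 2, 9]_9 code can exist. In particular it is not MDS (MDS requires d = n − k + 1 exactly).
Description: the claimed parameters are [9, 2, 9]_9; such a code would be impossible (violates the Singleton bound).


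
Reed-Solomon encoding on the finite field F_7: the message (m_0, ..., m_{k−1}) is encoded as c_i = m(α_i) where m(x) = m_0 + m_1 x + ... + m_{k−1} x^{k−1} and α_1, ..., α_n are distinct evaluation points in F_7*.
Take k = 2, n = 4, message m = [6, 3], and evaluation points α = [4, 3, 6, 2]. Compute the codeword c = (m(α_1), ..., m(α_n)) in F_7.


c = [4, 1, 3, 5]

Message polynomial: m(x) = 6 + 3·x (mod 7).
For each evaluation point α_i, compute m(α_i) mod 7:
  α_1 = 4: Horner steps 3 → 4, so m(4) = 4.
  α_2 = 3: Horner steps 3 → 1, so m(3) = 1.
  α_3 = 6: Horner steps 3 → 3, so m(6) = 3.
  α_4 = 2: Horner steps 3 → 5, so m(2) = 5.
Codeword c = [4, 1, 3, 5] ∈ F_7^4.


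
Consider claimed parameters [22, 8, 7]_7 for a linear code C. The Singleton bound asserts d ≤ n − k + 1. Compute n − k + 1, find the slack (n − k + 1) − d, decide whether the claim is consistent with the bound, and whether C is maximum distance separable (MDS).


Singleton RHS = n − k + 1 = 15, slack = 8, bound satisfied, not MDS.

Singleton bound: d ≤ n − k + 1.
Here n = 22, k = 8, so n − k + 1 = 15.
Given d = 7, check d ≤ 15: YES.
Slack = (n − k + 1) − d = 8.
The code is NOT MDS (slack = 8 > 0).
Description: the claimed parameters are [22, 8, 7]_7; such a code would be non-MDS.


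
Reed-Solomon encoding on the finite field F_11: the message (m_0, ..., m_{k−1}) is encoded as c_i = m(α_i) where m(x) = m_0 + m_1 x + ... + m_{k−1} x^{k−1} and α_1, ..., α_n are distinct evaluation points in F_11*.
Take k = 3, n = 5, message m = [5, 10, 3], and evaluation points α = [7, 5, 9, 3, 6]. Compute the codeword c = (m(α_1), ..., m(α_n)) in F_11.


c = [2, 9, 8, 7, 8]

Message polynomial: m(x) = 5 + 10·x + 3·x^2 (mod 11).
For each evaluation point α_i, compute m(α_i) mod 11:
  α_1 = 7: Horner steps 3 → 9 → 2, so m(7) = 2.
  α_2 = 5: Horner steps 3 → 3 → 9, so m(5) = 9.
  α_3 = 9: Horner steps 3 → 4 → 8, so m(9) = 8.
  α_4 = 3: Horner steps 3 → 8 → 7, so m(3) = 7.
  α_5 = 6: Horner steps 3 → 6 → 8, so m(6) = 8.
Codeword c = [2, 9, 8, 7, 8] ∈ F_11^5.


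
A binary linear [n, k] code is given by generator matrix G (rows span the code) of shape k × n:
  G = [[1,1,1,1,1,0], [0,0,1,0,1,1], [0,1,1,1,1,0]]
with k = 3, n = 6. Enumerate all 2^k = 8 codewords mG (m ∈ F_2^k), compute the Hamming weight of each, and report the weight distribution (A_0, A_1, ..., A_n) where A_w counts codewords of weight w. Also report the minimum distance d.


Weight distribution: A_0 = 1, A_1 = 1, A_3 = 2, A_4 = 3, A_5 = 1. Minimum distance d = 1.

Enumerate all 2^3 = 8 messages m ∈ F_2^3.
For each, compute codeword c = mG in F_2^6, then tally its weight.
  m = 000 → c = 000000, weight = 0.
  m = 100 → c = 111110, weight = 5.
  m = 010 → c = 001011, weight = 3.
  m = 110 → c = 110101, weight = 4.
  m = 001 → c = 011110, weight = 4.
  m = 101 → c = 100000, weight = 1.
  m = 011 → c = 010101, weight = 3.
  m = 111 → c = 101011, weight = 4.
Tally weights:
  weight 0: 1 codewords.
  weight 1: 1 codewords.
  weight 3: 2 codewords.
  weight 4: 3 codewords.
  weight 5: 1 codewords.
Minimum distance d = smallest w > 0 with A_w > 0 = 1.
Sanity: Σ A_w = 8 = 2^3 = 8 ✓.


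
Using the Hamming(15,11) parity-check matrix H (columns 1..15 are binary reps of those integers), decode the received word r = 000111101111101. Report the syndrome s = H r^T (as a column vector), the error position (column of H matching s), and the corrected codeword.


s = (0, 1, 1, 0)^T, error position = 6, corrected codeword c = 000110101111101

Compute s = H r^T mod 2 one row at a time:
  s_1 = 0 + 1 + 1 + 1 + 1 + 1 + 0 + 1 = 6 ≡ 0 (mod 2).
  s_2 = 1 + 1 + 1 + 1 + 1 + 1 + 0 + 1 = 7 ≡ 1 (mod 2).
  s_3 = 0 + 0 + 1 + 1 + 1 + 1 + 0 + 1 = 5 ≡ 1 (mod 2).
  s_4 = 0 + 0 + 1 + 1 + 1 + 1 + 1 + 1 = 6 ≡ 0 (mod 2).
s = (0, 1, 1, 0)^T — this equals column 6 of H (binary 0110), so error is at position 6.
Correct: flip bit 6 of r = 000111101111101 to get c = 000110101111101.


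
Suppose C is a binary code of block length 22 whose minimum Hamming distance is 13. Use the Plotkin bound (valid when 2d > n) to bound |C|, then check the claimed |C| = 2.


Plotkin bound M ≤ 6; given |C| = 2 ≤ bound (satisfied).

Check applicability: 2d = 26, n = 22.
2d − n = 4 > 0, so Plotkin applies.
Compute d/(2d−n) = 13/4 ≈ 3.2500.
⌊d/(2d−n)⌋ = 3.
Plotkin bound: M ≤ 2·3 = 6.
Given |C| = 2, check: satisfied.
This |C| is below the Plotkin bound.


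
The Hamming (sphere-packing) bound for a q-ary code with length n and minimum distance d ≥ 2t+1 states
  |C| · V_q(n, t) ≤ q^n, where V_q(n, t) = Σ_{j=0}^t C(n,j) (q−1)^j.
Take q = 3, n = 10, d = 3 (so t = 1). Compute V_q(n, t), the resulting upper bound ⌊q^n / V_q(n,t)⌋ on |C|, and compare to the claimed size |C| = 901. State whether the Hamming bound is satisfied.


V_q(n, t) = 21, q^n = 59049, Hamming bound = 2811, |C| = 901 ≤ bound (satisfied).

Step 1: Compute V_q(n, t) = Σ_{j=0}^1 C(n, j) (q−1)^j.
  j = 0: C(10,0)·(2)^0 = 1·1 = 1.
  j = 1: C(10,1)·(2)^1 = 10·2 = 20.
  V_q(n, t) = 1 + 20 = 21.
Step 2: q^n = 3^10 = 59049.
Step 3: Hamming bound ⌊q^n / V_q(n,t)⌋ = ⌊59049/21⌋ = 2811.
Step 4: Compare |C| = 901 to 2811: satisfied.
The claimed |C| lies below the Hamming bound.


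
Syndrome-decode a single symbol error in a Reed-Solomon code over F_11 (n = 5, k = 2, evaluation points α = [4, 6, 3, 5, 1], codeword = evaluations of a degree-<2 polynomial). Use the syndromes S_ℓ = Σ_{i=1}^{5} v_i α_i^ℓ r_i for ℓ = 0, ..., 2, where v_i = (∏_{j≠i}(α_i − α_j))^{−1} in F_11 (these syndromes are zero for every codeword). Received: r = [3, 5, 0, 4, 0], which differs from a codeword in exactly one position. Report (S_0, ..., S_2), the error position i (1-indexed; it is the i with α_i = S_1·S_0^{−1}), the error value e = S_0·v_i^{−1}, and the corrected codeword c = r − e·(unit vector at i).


S = (2, 6, 7), error at position 3, error magnitude e = 9, c = [3, 5, 2, 4, 0].

Step 1: column multipliers v_i = (∏_{j≠i}(α_i − α_j))^{−1} mod 11.
  i = 1 (α = 4): (4−6)(4−3)(4−5)(4−1) = (−2)·1·(−1)·3 = 6 ≡ 6, so v_1 = 6^{−1} = 2 (mod 11).
  i = 2 (α = 6): (6−4)(6−3)(6−5)(6−1) = 2·3·1·5 = 30 ≡ 8, so v_2 = 8^{−1} = 7 (mod 11).
  i = 3 (α = 3): (3−4)(3−6)(3−5)(3−1) = (−1)·(−3)·(−2)·2 = −12 ≡ 10, so v_3 = 10^{−1} = 10 (mod 11).
  i = 4 (α = 5): (5−4)(5−6)(5−3)(5−1) = 1·(−1)·2·4 = −8 ≡ 3, so v_4 = 3^{−1} = 4 (mod 11).
  i = 5 (α = 1): (1−4)(1−6)(1−3)(1−5) = (−3)·(−5)·(−2)·(−4) = 120 ≡ 10, so v_5 = 10^{−1} = 10 (mod 11).
  v = [2, 7, 10, 4, 10].
Step 2: syndromes of r = [3, 5, 0, 4, 0] (all sums mod 11).
  S_0 = Σ v_i r_i = 2·3 + 7·5 + 10·0 + 4·4 + 10·0 = 57 ≡ 2.
  S_1 = Σ v_i α_i r_i = 2·4·3 + 7·6·5 + 10·3·0 + 4·5·4 + 10·1·0 = 314 ≡ 6.
  α_i^2 mod 11 = [5, 3, 9, 3, 1].
  S_2 = Σ v_i α_i^2 r_i = 2·5·3 + 7·3·5 + 10·9·0 + 4·3·4 + 10·1·0 = 183 ≡ 7.
  S = (2, 6, 7) ≠ 0, so r is not a codeword (an error is present).
Step 3: locate the error. For a single error e at position i, S_ℓ = v_i·e·α_i^ℓ, so α_err = S_1/S_0.
  S_0^{−1} = 2^{−1} = 6 (mod 11), so α_err = 6·6 = 36 ≡ 3 = α_3. Error position i = 3.
  Consistency check: S_2/S_1 = 7·2 = 14 ≡ 3 = α_err ✓ (single-error assumption holds).
Step 4: error magnitude e = S_0/v_3 = S_0·∏_{j≠3}(α_3 − α_j) = 2·10 = 20 ≡ 9 (mod 11).
Step 5: correct position 3: c_3 = r_3 − e = 0 − 9 ≡ 2 (mod 11). Hence c = [3, 5, 2, 4, 0].
  Check: interpolating c through the α_i gives m(x) = 10 + 1·x (degree < 2) with m(α_i) = c_i for every i, so c is indeed a codeword.


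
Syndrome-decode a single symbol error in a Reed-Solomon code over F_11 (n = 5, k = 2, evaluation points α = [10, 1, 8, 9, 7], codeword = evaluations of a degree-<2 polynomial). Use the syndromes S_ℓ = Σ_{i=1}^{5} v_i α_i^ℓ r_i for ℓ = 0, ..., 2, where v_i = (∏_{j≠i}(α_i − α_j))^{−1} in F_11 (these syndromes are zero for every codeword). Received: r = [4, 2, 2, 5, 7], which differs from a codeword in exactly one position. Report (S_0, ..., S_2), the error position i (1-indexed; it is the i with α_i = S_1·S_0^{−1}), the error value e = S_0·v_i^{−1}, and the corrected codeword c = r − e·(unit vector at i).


S = (6, 4, 10), error at position 3, error magnitude e = 7, c = [4, 2, 6, 5, 7].

Step 1: column multipliers v_i = (∏_{j≠i}(α_i − α_j))^{−1} mod 11.
  i = 1 (α = 10): (10−1)(10−8)(10−9)(10−7) = 9·2·1·3 = 54 ≡ 10, so v_1 = 10^{−1} = 10 (mod 11).
  i = 2 (α = 1): (1−10)(1−8)(1−9)(1−7) = (−9)·(−7)·(−8)·(−6) = 3024 ≡ 10, so v_2 = 10^{−1} = 10 (mod 11).
  i = 3 (α = 8): (8−10)(8−1)(8−9)(8−7) = (−2)·7·(−1)·1 = 14 ≡ 3, so v_3 = 3^{−1} = 4 (mod 11).
  i = 4 (α = 9): (9−10)(9−1)(9−8)(9−7) = (−1)·8·1·2 = −16 ≡ 6, so v_4 = 6^{−1} = 2 (mod 11).
  i = 5 (α = 7): (7−10)(7−1)(7−8)(7−9) = (−3)·6·(−1)·(−2) = −36 ≡ 8, so v_5 = 8^{−1} = 7 (mod 11).
  v = [10, 10, 4, 2, 7].
Step 2: syndromes of r = [4, 2, 2, 5, 7] (all sums mod 11).
  S_0 = Σ v_i r_i = 10·4 + 10·2 + 4·2 + 2·5 + 7·7 = 127 ≡ 6.
  S_1 = Σ v_i α_i r_i = 10·10·4 + 10·1·2 + 4·8·2 + 2·9·5 + 7·7·7 = 917 ≡ 4.
  α_i^2 mod 11 = [1, 1, 9, 4, 5].
  S_2 = Σ v_i α_i^2 r_i = 10·1·4 + 10·1·2 + 4·9·2 + 2·4·5 + 7·5·7 = 417 ≡ 10.
  S = (6, 4, 10) ≠ 0, so r is not a codeword (an error is present).
Step 3: locate the error. For a single error e at position i, S_ℓ = v_i·e·α_i^ℓ, so α_err = S_1/S_0.
  S_0^{−1} = 6^{−1} = 2 (mod 11), so α_err = 4·2 = 8 ≡ 8 = α_3. Error position i = 3.
  Consistency check: S_2/S_1 = 10·3 = 30 ≡ 8 = α_err ✓ (single-error assumption holds).
Step 4: error magnitude e = S_0/v_3 = S_0·∏_{j≠3}(α_3 − α_j) = 6·3 = 18 ≡ 7 (mod 11).
Step 5: correct position 3: c_3 = r_3 − e = 2 − 7 ≡ 6 (mod 11). Hence c = [4, 2, 6, 5, 7].
  Check: interpolating c through the α_i gives m(x) = 3 + 10·x (degree < 2) with m(α_i) = c_i for every i, so c is indeed a codeword.


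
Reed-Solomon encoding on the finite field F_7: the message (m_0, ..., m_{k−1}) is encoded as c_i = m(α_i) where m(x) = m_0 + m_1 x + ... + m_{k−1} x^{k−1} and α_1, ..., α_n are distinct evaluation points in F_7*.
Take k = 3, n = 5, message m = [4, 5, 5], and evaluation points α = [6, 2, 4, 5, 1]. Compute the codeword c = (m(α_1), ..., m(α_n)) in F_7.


c = [4, 6, 6, 0, 0]

Message polynomial: m(x) = 4 + 5·x + 5·x^2 (mod 7).
For each evaluation point α_i, compute m(α_i) mod 7:
  α_1 = 6: Horner steps 5 → 0 → 4, so m(6) = 4.
  α_2 = 2: Horner steps 5 → 1 → 6, so m(2) = 6.
  α_3 = 4: Horner steps 5 → 4 → 6, so m(4) = 6.
  α_4 = 5: Horner steps 5 → 2 → 0, so m(5) = 0.
  α_5 = 1: Horner steps 5 → 3 → 0, so m(1) = 0.
Codeword c = [4, 6, 6, 0, 0] ∈ F_7^5.


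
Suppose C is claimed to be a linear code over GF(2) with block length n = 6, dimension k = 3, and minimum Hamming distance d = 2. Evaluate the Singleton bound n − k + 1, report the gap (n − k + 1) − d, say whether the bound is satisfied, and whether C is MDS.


Singleton RHS = n − k + 1 = 4, slack = 2, bound satisfied, not MDS.

Singleton bound: d ≤ n − k + 1.
Here n = 6, k = 3, so n − k + 1 = 4.
Given d = 2, check d ≤ 4: YES.
Slack = (n − k + 1) − d = 2.
The code is NOT MDS (slack = 2 > 0).
Description: the claimed parameters are [6, 3, 2]_2; such a code would be non-MDS.


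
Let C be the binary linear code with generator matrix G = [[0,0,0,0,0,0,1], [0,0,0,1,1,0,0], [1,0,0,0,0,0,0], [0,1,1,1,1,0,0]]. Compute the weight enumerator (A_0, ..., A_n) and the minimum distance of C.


Weight distribution: A_0 = 1, A_1 = 2, A_2 = 3, A_3 = 4, A_4 = 3, A_5 = 2, A_6 = 1. Minimum distance d = 1.

Enumerate all 2^4 = 16 messages m ∈ F_2^4.
For each, compute codeword c = mG in F_2^7, then tally its weight.
  m = 0000 → c = 0000000, weight = 0.
  m = 1000 → c = 0000001, weight = 1.
  m = 0100 → c = 0001100, weight = 2.
  m = 1100 → c = 0001101, weight = 3.
  m = 0010 → c = 1000000, weight = 1.
  m = 1010 → c = 1000001, weight = 2.
  m = 0110 → c = 1001100, weight = 3.
  m = 1110 → c = 1001101, weight = 4.
  m = 0001 → c = 0111100, weight = 4.
  m = 1001 → c = 0111101, weight = 5.
  m = 0101 → c = 0110000, weight = 2.
  m = 1101 → c = 0110001, weight = 3.
  m = 0011 → c = 1111100, weight = 5.
  m = 1011 → c = 1111101, weight = 6.
  m = 0111 → c = 1110000, weight = 3.
  m = 1111 → c = 1110001, weight = 4.
Tally weights:
  weight 0: 1 codewords.
  weight 1: 2 codewords.
  weight 2: 3 codewords.
  weight 3: 4 codewords.
  weight 4: 3 codewords.
  weight 5: 2 codewords.
  weight 6: 1 codewords.
Minimum distance d = smallest w > 0 with A_w > 0 = 1.
Sanity: Σ A_w = 16 = 2^4 = 16 ✓.


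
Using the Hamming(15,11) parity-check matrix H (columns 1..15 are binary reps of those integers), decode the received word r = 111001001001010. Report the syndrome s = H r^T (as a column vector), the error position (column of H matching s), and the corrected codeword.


s = (1, 1, 0, 1)^T, error position = 13, corrected codeword c = 111001001001110

Compute s = H r^T mod 2 one row at a time:
  s_1 = 0 + 1 + 0 + 0 + 1 + 0 + 1 + 0 = 3 ≡ 1 (mod 2).
  s_2 = 0 + 0 + 1 + 0 + 1 + 0 + 1 + 0 = 3 ≡ 1 (mod 2).
  s_3 = 1 + 1 + 1 + 0 + 0 + 0 + 1 + 0 = 4 ≡ 0 (mod 2).
  s_4 = 1 + 1 + 0 + 0 + 1 + 0 + 0 + 0 = 3 ≡ 1 (mod 2).
s = (1, 1, 0, 1)^T — this equals column 13 of H (binary 1101), so error is at position 13.
Correct: flip bit 13 of r = 111001001001010 to get c = 111001001001110.


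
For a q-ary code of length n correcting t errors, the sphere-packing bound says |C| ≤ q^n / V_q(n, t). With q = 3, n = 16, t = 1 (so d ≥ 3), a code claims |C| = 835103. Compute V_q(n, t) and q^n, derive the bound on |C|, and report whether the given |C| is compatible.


V_q(n, t) = 33, q^n = 43046721, Hamming bound = 1304446, |C| = 835103 ≤ bound (satisfied).

Step 1: Compute V_q(n, t) = Σ_{j=0}^1 C(n, j) (q−1)^j.
  j = 0: C(16,0)·(2)^0 = 1·1 = 1.
  j = 1: C(16,1)·(2)^1 = 16·2 = 32.
  V_q(n, t) = 1 + 32 = 33.
Step 2: q^n = 3^16 = 43046721.
Step 3: Hamming bound ⌊q^n / V_q(n,t)⌋ = ⌊43046721/33⌋ = 1304446.
Step 4: Compare |C| = 835103 to 1304446: satisfied.
The claimed |C| lies below the Hamming bound.


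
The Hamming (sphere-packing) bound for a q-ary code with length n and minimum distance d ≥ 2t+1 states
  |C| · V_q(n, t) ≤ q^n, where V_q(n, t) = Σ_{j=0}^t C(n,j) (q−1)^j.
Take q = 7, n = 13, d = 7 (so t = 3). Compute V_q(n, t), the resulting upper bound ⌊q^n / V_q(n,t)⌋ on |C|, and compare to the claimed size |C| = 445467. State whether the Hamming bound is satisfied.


V_q(n, t) = 64663, q^n = 96889010407, Hamming bound = 1498368, |C| = 445467 ≤ bound (satisfied).

Step 1: Compute V_q(n, t) = Σ_{j=0}^3 C(n, j) (q−1)^j.
  j = 0: C(13,0)·(6)^0 = 1·1 = 1.
  j = 1: C(13,1)·(6)^1 = 13·6 = 78.
  j = 2: C(13,2)·(6)^2 = 78·36 = 2808.
  j = 3: C(13,3)·(6)^3 = 286·216 = 61776.
  V_q(n, t) = 1 + 78 + 2808 + 61776 = 64663.
Step 2: q^n = 7^13 = 96889010407.
Step 3: Hamming bound ⌊q^n / V_q(n,t)⌋ = ⌊96889010407/64663⌋ = 1498368.
Step 4: Compare |C| = 445467 to 1498368: satisfied.
The claimed |C| lies below the Hamming bound.


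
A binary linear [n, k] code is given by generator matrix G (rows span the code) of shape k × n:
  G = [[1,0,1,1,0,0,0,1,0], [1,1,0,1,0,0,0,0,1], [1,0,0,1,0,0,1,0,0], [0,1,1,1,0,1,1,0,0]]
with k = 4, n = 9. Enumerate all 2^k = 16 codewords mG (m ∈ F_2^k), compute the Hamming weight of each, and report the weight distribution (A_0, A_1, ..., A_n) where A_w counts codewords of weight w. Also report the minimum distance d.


Weight distribution: A_0 = 1, A_3 = 3, A_4 = 7, A_5 = 4, A_7 = 1. Minimum distance d = 3.

Enumerate all 2^4 = 16 messages m ∈ F_2^4.
For each, compute codeword c = mG in F_2^9, then tally its weight.
  m = 0000 → c = 000000000, weight = 0.
  m = 1000 → c = 101100010, weight = 4.
  m = 0100 → c = 110100001, weight = 4.
  m = 1100 → c = 011000011, weight = 4.
  m = 0010 → c = 100100100, weight = 3.
  m = 1010 → c = 001000110, weight = 3.
  m = 0110 → c = 010000101, weight = 3.
  m = 1110 → c = 111100111, weight = 7.
  m = 0001 → c = 011101100, weight = 5.
  m = 1001 → c = 110001110, weight = 5.
  m = 0101 → c = 101001101, weight = 5.
  m = 1101 → c = 000101111, weight = 5.
  m = 0011 → c = 111001000, weight = 4.
  m = 1011 → c = 010101010, weight = 4.
  m = 0111 → c = 001101001, weight = 4.
  m = 1111 → c = 100001011, weight = 4.
Tally weights:
  weight 0: 1 codewords.
  weight 3: 3 codewords.
  weight 4: 7 codewords.
  weight 5: 4 codewords.
  weight 7: 1 codewords.
Minimum distance d = smallest w > 0 with A_w > 0 = 3.
Sanity: Σ A_w = 16 = 2^4 = 16 ✓.


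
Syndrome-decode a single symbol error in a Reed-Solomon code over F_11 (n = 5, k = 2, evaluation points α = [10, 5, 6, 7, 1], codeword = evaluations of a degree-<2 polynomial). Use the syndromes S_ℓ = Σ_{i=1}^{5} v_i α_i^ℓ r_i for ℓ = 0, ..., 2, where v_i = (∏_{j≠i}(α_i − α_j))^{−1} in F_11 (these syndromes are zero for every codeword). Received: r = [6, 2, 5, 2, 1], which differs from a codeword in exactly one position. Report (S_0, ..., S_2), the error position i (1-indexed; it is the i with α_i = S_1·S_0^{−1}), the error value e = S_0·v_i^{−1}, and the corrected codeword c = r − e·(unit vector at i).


S = (2, 3, 10), error at position 4, error magnitude e = 5, c = [6, 2, 5, 8, 1].

Step 1: column multipliers v_i = (∏_{j≠i}(α_i − α_j))^{−1} mod 11.
  i = 1 (α = 10): (10−5)(10−6)(10−7)(10−1) = 5·4·3·9 = 540 ≡ 1, so v_1 = 1^{−1} = 1 (mod 11).
  i = 2 (α = 5): (5−10)(5−6)(5−7)(5−1) = (−5)·(−1)·(−2)·4 = −40 ≡ 4, so v_2 = 4^{−1} = 3 (mod 11).
  i = 3 (α = 6): (6−10)(6−5)(6−7)(6−1) = (−4)·1·(−1)·5 = 20 ≡ 9, so v_3 = 9^{−1} = 5 (mod 11).
  i = 4 (α = 7): (7−10)(7−5)(7−6)(7−1) = (−3)·2·1·6 = −36 ≡ 8, so v_4 = 8^{−1} = 7 (mod 11).
  i = 5 (α = 1): (1−10)(1−5)(1−6)(1−7) = (−9)·(−4)·(−5)·(−6) = 1080 ≡ 2, so v_5 = 2^{−1} = 6 (mod 11).
  v = [1, 3, 5, 7, 6].
Step 2: syndromes of r = [6, 2, 5, 2, 1] (all sums mod 11).
  S_0 = Σ v_i r_i = 1·6 + 3·2 + 5·5 + 7·2 + 6·1 = 57 ≡ 2.
  S_1 = Σ v_i α_i r_i = 1·10·6 + 3·5·2 + 5·6·5 + 7·7·2 + 6·1·1 = 344 ≡ 3.
  α_i^2 mod 11 = [1, 3, 3, 5, 1].
  S_2 = Σ v_i α_i^2 r_i = 1·1·6 + 3·3·2 + 5·3·5 + 7·5·2 + 6·1·1 = 175 ≡ 10.
  S = (2, 3, 10) ≠ 0, so r is not a codeword (an error is present).
Step 3: locate the error. For a single error e at position i, S_ℓ = v_i·e·α_i^ℓ, so α_err = S_1/S_0.
  S_0^{−1} = 2^{−1} = 6 (mod 11), so α_err = 3·6 = 18 ≡ 7 = α_4. Error position i = 4.
  Consistency check: S_2/S_1 = 10·4 = 40 ≡ 7 = α_err ✓ (single-error assumption holds).
Step 4: error magnitude e = S_0/v_4 = S_0·∏_{j≠4}(α_4 − α_j) = 2·8 = 16 ≡ 5 (mod 11).
Step 5: correct position 4: c_4 = r_4 − e = 2 − 5 ≡ 8 (mod 11). Hence c = [6, 2, 5, 8, 1].
  Check: interpolating c through the α_i gives m(x) = 9 + 3·x (degree < 2) with m(α_i) = c_i for every i, so c is indeed a codeword.


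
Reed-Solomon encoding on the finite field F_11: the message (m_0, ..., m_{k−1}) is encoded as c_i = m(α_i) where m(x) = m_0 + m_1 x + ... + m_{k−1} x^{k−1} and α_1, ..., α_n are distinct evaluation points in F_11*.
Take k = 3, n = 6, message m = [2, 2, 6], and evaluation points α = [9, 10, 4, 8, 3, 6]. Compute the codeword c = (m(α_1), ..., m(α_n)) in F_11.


c = [0, 6, 7, 6, 7, 10]

Message polynomial: m(x) = 2 + 2·x + 6·x^2 (mod 11).
For each evaluation point α_i, compute m(α_i) mod 11:
  α_1 = 9: Horner steps 6 → 1 → 0, so m(9) = 0.
  α_2 = 10: Horner steps 6 → 7 → 6, so m(10) = 6.
  α_3 = 4: Horner steps 6 → 4 → 7, so m(4) = 7.
  α_4 = 8: Horner steps 6 → 6 → 6, so m(8) = 6.
  α_5 = 3: Horner steps 6 → 9 → 7, so m(3) = 7.
  α_6 = 6: Horner steps 6 → 5 → 10, so m(6) = 10.
Codeword c = [0, 6, 7, 6, 7, 10] ∈ F_11^6.


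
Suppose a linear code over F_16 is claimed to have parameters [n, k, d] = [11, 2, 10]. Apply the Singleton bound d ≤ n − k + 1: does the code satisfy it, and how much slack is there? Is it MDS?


Singleton RHS = n − k + 1 = 10, slack = 0, bound satisfied, MDS.

Singleton bound: d ≤ n − k + 1.
Here n = 11, k = 2, so n − k + 1 = 10.
Given d = 10, check d ≤ 10: YES.
Slack = (n − k + 1) − d = 0.
The code is MDS (slack = 0).
Description: the claimed parameters are [11, 2, 10]_16; such a code would be MDS (meets Singleton bound).


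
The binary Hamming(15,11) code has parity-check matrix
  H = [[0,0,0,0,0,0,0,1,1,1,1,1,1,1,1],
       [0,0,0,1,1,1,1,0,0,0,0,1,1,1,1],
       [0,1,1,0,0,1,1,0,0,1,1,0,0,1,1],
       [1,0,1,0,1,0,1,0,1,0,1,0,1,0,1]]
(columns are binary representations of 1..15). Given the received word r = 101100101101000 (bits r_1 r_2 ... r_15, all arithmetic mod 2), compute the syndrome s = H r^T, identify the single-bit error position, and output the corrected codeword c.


s = (1, 1, 1, 0)^T, error position = 14, corrected codeword c = 101100101101010

Compute s = H r^T mod 2 one row at a time:
  s_1 = 0 + 1 + 1 + 0 + 1 + 0 + 0 + 0 = 3 ≡ 1 (mod 2).
  s_2 = 1 + 0 + 0 + 1 + 1 + 0 + 0 + 0 = 3 ≡ 1 (mod 2).
  s_3 = 0 + 1 + 0 + 1 + 1 + 0 + 0 + 0 = 3 ≡ 1 (mod 2).
  s_4 = 1 + 1 + 0 + 1 + 1 + 0 + 0 + 0 = 4 ≡ 0 (mod 2).
s = (1, 1, 1, 0)^T — this equals column 14 of H (binary 1110), so error is at position 14.
Correct: flip bit 14 of r = 101100101101000 to get c = 101100101101010.


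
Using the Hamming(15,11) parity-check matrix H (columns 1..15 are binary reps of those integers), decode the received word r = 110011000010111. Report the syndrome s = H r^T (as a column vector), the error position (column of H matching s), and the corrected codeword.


s = (0, 1, 1, 1)^T, error position = 7, corrected codeword c = 110011100010111

Compute s = H r^T mod 2 one row at a time:
  s_1 = 0 + 0 + 0 + 1 + 0 + 1 + 1 + 1 = 4 ≡ 0 (mod 2).
  s_2 = 0 + 1 + 1 + 0 + 0 + 1 + 1 + 1 = 5 ≡ 1 (mod 2).
  s_3 = 1 + 0 + 1 + 0 + 0 + 1 + 1 + 1 = 5 ≡ 1 (mod 2).
  s_4 = 1 + 0 + 1 + 0 + 0 + 1 + 1 + 1 = 5 ≡ 1 (mod 2).
s = (0, 1, 1, 1)^T — this equals column 7 of H (binary 0111), so error is at position 7.
Correct: flip bit 7 of r = 110011000010111 to get c = 110011100010111.


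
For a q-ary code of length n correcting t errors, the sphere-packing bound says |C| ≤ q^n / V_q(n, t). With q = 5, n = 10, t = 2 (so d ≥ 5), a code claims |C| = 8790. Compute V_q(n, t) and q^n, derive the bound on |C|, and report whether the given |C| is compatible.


V_q(n, t) = 761, q^n = 9765625, Hamming bound = 12832, |C| = 8790 ≤ bound (satisfied).

Step 1: Compute V_q(n, t) = Σ_{j=0}^2 C(n, j) (q−1)^j.
  j = 0: C(10,0)·(4)^0 = 1·1 = 1.
  j = 1: C(10,1)·(4)^1 = 10·4 = 40.
  j = 2: C(10,2)·(4)^2 = 45·16 = 720.
  V_q(n, t) = 1 + 40 + 720 = 761.
Step 2: q^n = 5^10 = 9765625.
Step 3: Hamming bound ⌊q^n / V_q(n,t)⌋ = ⌊9765625/761⌋ = 12832.
Step 4: Compare |C| = 8790 to 12832: satisfied.
The claimed |C| lies below the Hamming bound.


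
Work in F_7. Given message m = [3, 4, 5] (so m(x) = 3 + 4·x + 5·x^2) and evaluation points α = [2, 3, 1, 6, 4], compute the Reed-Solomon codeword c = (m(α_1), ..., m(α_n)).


c = [3, 4, 5, 4, 1]

Message polynomial: m(x) = 3 + 4·x + 5·x^2 (mod 7).
For each evaluation point α_i, compute m(α_i) mod 7:
  α_1 = 2: Horner steps 5 → 0 → 3, so m(2) = 3.
  α_2 = 3: Horner steps 5 → 5 → 4, so m(3) = 4.
  α_3 = 1: Horner steps 5 → 2 → 5, so m(1) = 5.
  α_4 = 6: Horner steps 5 → 6 → 4, so m(6) = 4.
  α_5 = 4: Horner steps 5 → 3 → 1, so m(4) = 1.
Codeword c = [3, 4, 5, 4, 1] ∈ F_7^5.


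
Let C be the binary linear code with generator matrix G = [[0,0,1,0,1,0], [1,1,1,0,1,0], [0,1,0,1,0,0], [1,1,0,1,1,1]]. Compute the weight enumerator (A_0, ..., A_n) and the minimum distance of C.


Weight distribution: A_0 = 1, A_2 = 4, A_3 = 6, A_4 = 3, A_5 = 2. Minimum distance d = 2.

Enumerate all 2^4 = 16 messages m ∈ F_2^4.
For each, compute codeword c = mG in F_2^6, then tally its weight.
  m = 0000 → c = 000000, weight = 0.
  m = 1000 → c = 001010, weight = 2.
  m = 0100 → c = 111010, weight = 4.
  m = 1100 → c = 110000, weight = 2.
  m = 0010 → c = 010100, weight = 2.
  m = 1010 → c = 011110, weight = 4.
  m = 0110 → c = 101110, weight = 4.
  m = 1110 → c = 100100, weight = 2.
  m = 0001 → c = 110111, weight = 5.
  m = 1001 → c = 111101, weight = 5.
  m = 0101 → c = 001101, weight = 3.
  m = 1101 → c = 000111, weight = 3.
  m = 0011 → c = 100011, weight = 3.
  m = 1011 → c = 101001, weight = 3.
  m = 0111 → c = 011001, weight = 3.
  m = 1111 → c = 010011, weight = 3.
Tally weights:
  weight 0: 1 codewords.
  weight 2: 4 codewords.
  weight 3: 6 codewords.
  weight 4: 3 codewords.
  weight 5: 2 codewords.
Minimum distance d = smallest w > 0 with A_w > 0 = 2.
Sanity: Σ A_w = 16 = 2^4 = 16 ✓.


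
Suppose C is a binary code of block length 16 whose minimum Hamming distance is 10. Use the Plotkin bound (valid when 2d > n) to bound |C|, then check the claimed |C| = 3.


Plotkin bound M ≤ 4; given |C| = 3 ≤ bound (satisfied).

Check applicability: 2d = 20, n = 16.
2d − n = 4 > 0, so Plotkin applies.
Compute d/(2d−n) = 10/4 ≈ 2.5000.
⌊d/(2d−n)⌋ = 2.
Plotkin bound: M ≤ 2·2 = 4.
Given |C| = 3, check: satisfied.
This |C| is below the Plotkin bound.
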